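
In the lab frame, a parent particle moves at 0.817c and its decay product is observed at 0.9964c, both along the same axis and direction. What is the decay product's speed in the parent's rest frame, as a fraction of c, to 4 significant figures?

u' ≈ 0.9648c

Inverse velocity addition: u' = (u − v)/(1 − uv/c²)
= (0.9964 − 0.817)/(1 − 0.9964×0.817) = 0.1794/0.185941 = 0.9648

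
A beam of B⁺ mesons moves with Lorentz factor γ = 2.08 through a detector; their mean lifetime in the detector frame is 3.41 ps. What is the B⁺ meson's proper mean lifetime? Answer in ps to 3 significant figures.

γ = 2.08 (given)
Proper time: τ₀ = Δt/γ = 3.41/2.08 = 1.64 ps

τ₀ ≈ 1.64 ps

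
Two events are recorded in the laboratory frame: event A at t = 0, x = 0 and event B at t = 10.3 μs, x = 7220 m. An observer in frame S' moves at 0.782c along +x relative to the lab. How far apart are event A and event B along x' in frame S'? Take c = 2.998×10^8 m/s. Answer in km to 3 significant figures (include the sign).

γ = 1/√(1 − 0.782²) = 1.6044
Δx' = γ(Δx − vΔt) = 1.6044 × (7220 m − 0.782×(2.998×10^8 m/s)×10.3×10^-6 s)
= 1.6044 × (4805.2 m) = 7.71 km

Δx' ≈ 7.71 km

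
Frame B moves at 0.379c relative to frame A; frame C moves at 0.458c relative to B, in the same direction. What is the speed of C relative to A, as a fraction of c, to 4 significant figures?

Compose boost 2: (0.458 + 0.379)/(1 + 0.458×0.379) = 0.8370/1.17358 = 0.7132

u ≈ 0.7132c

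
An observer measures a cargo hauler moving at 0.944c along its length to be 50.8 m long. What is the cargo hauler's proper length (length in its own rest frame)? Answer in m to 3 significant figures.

L₀ ≈ 154 m

γ = 1/√(1 − 0.944²) = 3.0308
L₀ = γL = 3.0308 × 50.8 = 154 m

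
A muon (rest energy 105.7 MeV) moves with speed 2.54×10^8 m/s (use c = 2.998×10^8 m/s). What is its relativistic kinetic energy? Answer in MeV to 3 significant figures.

K ≈ 93.3 MeV

β = v/c = 2.54×10^8 / 2.998×10^8 = 0.84723
γ = 1/√(1 − 0.84723²) = 1.8824
K = (γ − 1)m₀c² = (1.8824 − 1) × 105.7 MeV = 0.88245 × 105.7 MeV = 93.3 MeV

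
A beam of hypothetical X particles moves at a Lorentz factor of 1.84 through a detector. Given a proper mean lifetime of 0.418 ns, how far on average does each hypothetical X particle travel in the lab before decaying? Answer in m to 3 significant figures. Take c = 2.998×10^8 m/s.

d ≈ 0.194 m

β = √(1 − 1/γ²) = √(1 − 1/1.84²) = 0.83942
Dilated lifetime: Δt = γτ₀ = 1.84 × 0.418 ns = 0.76912 ns
d = vΔt = 0.83942c × 0.76912 ns = 2.5166×10^8 m/s × 7.6912×10^-10 s = 0.194 m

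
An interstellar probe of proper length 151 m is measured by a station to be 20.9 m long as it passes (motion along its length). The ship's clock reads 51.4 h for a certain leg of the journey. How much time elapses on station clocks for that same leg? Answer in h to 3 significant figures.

Δt ≈ 371 h

Length contraction ⇒ γ = L₀/L = 151/20.9 = 7.2249
Time dilation: Δt = γτ₀ = 7.2249 × 51.4 h = 371 h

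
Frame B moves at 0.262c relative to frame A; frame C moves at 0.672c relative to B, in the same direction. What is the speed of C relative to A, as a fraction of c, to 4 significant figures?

Compose boost 2: (0.672 + 0.262)/(1 + 0.672×0.262) = 0.9340/1.17606 = 0.7942

u ≈ 0.7942c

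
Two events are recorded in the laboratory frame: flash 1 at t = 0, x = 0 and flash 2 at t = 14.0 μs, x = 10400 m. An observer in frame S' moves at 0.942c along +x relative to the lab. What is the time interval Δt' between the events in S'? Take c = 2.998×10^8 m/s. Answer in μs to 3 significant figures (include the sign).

Δt' ≈ -55.7 μs

γ = 1/√(1 − 0.942²) = 2.9796
Δt' = γ(Δt − vΔx/c²) = 2.9796 × (14.0 μs − 0.942×10400 m / (2.998×10^8 m/s))
= 2.9796 × (-18.678 μs) = -55.7 μs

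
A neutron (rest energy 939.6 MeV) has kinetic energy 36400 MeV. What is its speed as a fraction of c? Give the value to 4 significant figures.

γ = 1 + K/(m₀c²) = 1 + 36400/939.6 = 39.7399
β = √(1 − 1/γ²) = 0.9997

β ≈ 0.9997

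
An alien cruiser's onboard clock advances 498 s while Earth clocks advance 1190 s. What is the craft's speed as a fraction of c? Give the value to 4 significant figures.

β ≈ 0.9082

γ = Δt/τ₀ = 1190/498 = 2.38956
β = √(1 − 1/γ²) = √(1 − 1/2.38956²) = 0.9082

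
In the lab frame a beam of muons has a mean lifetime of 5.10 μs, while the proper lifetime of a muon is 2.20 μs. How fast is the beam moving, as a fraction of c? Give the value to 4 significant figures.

γ = Δt/τ₀ = 5.10/2.20 = 2.31818
β = √(1 − 1/γ²) = √(1 − 1/2.31818²) = 0.9022

β ≈ 0.9022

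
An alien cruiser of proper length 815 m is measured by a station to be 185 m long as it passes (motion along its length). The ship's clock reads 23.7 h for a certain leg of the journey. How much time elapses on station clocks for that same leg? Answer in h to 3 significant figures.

Length contraction ⇒ γ = L₀/L = 815/185 = 4.4054
Time dilation: Δt = γτ₀ = 4.4054 × 23.7 h = 104 h

Δt ≈ 104 h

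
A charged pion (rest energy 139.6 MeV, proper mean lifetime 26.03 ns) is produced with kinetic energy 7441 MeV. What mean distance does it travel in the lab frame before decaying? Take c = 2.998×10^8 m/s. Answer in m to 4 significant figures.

d ≈ 423.7 m

γ = 1 + K/(m₀c²) = 1 + 7441/139.6 = 54.3023
β = √(1 − 1/γ²) = 0.999830
Dilated lifetime: γτ₀ = 54.3023 × 26.03 ns = 1413.49 ns
d = βc·γτ₀ = 0.999830 × (2.998×10^8 m/s) × 1.41349×10^-6 s = 423.7 m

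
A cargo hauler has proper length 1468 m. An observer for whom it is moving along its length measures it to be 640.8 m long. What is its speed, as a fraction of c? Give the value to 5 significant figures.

β ≈ 0.89970

γ = L₀/L = 1468/640.8 = 2.290886
β = √(1 − 1/γ²) = 0.89970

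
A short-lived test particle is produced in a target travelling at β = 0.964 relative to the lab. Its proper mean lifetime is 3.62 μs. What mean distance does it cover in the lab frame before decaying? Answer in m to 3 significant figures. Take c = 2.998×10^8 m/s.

γ = 1/√(1 − 0.964²) = 3.7608
Dilated lifetime: Δt = γτ₀ = 3.7608 × 3.62 μs = 13.614 μs
d = vΔt = 0.964c × 13.614 μs = 2.8901×10^8 m/s × 1.3614×10^-5 s = 3930 m

d ≈ 3930 m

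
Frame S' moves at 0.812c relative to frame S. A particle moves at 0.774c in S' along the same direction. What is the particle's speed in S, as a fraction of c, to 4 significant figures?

Relativistic velocity addition: u = (u' + v)/(1 + u'v/c²)
= (0.774 + 0.812)/(1 + 0.774×0.812) = 1.586/1.62849 = 0.9739

u ≈ 0.9739c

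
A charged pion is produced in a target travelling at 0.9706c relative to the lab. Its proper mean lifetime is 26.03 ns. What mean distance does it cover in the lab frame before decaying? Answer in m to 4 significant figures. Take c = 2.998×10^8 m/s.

γ = 1/√(1 − 0.9706²) = 4.15458
Dilated lifetime: Δt = γτ₀ = 4.15458 × 26.03 ns = 108.144 ns
d = vΔt = 0.9706c × 108.144 ns = 2.90986×10^8 m/s × 1.08144×10^-7 s = 31.47 m

d ≈ 31.47 m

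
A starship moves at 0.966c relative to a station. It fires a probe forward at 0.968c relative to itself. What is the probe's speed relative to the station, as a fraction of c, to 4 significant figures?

Relativistic velocity addition: u = (u' + v)/(1 + u'v/c²)
= (0.968 + 0.966)/(1 + 0.968×0.966) = 1.934/1.93509 = 0.9994

u ≈ 0.9994c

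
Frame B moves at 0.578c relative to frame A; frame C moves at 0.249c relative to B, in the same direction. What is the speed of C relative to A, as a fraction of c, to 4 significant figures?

Compose boost 2: (0.249 + 0.578)/(1 + 0.249×0.578) = 0.8270/1.14392 = 0.7230

u ≈ 0.7230c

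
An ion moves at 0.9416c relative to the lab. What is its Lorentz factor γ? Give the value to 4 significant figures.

γ = 1/√(1 − β²) = 1/√(1 − 0.9416²) = 1/√(0.113389) = 2.970

γ ≈ 2.970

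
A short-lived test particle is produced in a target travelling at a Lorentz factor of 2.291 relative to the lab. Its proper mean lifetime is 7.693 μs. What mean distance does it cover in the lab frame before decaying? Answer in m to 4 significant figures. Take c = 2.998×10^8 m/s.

β = √(1 − 1/γ²) = √(1 − 1/2.291²) = 0.899709
Dilated lifetime: Δt = γτ₀ = 2.291 × 7.693 μs = 17.6247 μs
d = vΔt = 0.899709c × 17.6247 μs = 2.69733×10^8 m/s × 1.76247×10^-5 s = 4754 m

d ≈ 4754 m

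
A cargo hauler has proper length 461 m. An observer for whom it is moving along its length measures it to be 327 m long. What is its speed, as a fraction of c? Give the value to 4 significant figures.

γ = L₀/L = 461/327 = 1.40979
β = √(1 − 1/γ²) = 0.7049

β ≈ 0.7049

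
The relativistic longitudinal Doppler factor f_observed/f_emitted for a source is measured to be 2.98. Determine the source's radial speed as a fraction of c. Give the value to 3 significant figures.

β ≈ 0.798

f_obs/f_src = √((1+β)/(1−β)) = 2.98  ⇒  (1+β)/(1−β) = 8.8804
β = |1 − D²|/(1 + D²) = |1 − 8.8804|/(1 + 8.8804) = 0.798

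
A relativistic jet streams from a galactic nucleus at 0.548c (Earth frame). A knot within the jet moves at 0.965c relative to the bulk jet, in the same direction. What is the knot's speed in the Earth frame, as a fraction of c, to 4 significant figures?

u ≈ 0.9897c

Relativistic velocity addition: u = (u' + v)/(1 + u'v/c²)
= (0.965 + 0.548)/(1 + 0.965×0.548) = 1.513/1.52882 = 0.9897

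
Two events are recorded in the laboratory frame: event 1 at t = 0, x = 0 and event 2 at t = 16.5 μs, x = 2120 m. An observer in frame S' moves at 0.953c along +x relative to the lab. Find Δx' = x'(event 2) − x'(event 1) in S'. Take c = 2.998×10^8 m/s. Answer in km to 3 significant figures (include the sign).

Δx' ≈ -8.56 km

γ = 1/√(1 − 0.953²) = 3.3007
Δx' = γ(Δx − vΔt) = 3.3007 × (2120 m − 0.953×(2.998×10^8 m/s)×16.5×10^-6 s)
= 3.3007 × (-2594.2 m) = -8.56 km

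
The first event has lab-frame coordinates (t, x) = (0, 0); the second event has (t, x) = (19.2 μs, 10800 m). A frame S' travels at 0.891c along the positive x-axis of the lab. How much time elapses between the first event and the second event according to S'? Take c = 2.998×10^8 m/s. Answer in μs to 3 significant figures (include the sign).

γ = 1/√(1 − 0.891²) = 2.2026
Δt' = γ(Δt − vΔx/c²) = 2.2026 × (19.2 μs − 0.891×10800 m / (2.998×10^8 m/s))
= 2.2026 × (-12.897 μs) = -28.4 μs

Δt' ≈ -28.4 μs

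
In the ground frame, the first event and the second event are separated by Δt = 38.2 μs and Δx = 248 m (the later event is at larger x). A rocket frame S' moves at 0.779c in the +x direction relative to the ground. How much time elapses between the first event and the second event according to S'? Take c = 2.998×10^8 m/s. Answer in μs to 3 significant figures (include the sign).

γ = 1/√(1 − 0.779²) = 1.5948
Δt' = γ(Δt − vΔx/c²) = 1.5948 × (38.2 μs − 0.779×248 m / (2.998×10^8 m/s))
= 1.5948 × (37.556 μs) = 59.9 μs

Δt' ≈ 59.9 μs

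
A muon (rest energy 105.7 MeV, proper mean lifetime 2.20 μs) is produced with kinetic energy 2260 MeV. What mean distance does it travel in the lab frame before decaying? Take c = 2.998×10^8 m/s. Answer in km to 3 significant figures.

γ = 1 + K/(m₀c²) = 1 + 2260/105.7 = 22.381
β = √(1 − 1/γ²) = 0.99900
Dilated lifetime: γτ₀ = 22.381 × 2.20 μs = 49.239 μs
d = βc·γτ₀ = 0.99900 × (2.998×10^8 m/s) × 4.9239×10^-5 s = 14.7 km

d ≈ 14.7 km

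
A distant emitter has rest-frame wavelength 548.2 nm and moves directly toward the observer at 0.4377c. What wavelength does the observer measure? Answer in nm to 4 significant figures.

Relativistic Doppler: λ_obs = λ_src √((1−β)/(1+β))
= 548.2 × √(0.562300/1.43770) = 548.2 × 0.625389 = 342.8 nm

λ_obs ≈ 342.8 nm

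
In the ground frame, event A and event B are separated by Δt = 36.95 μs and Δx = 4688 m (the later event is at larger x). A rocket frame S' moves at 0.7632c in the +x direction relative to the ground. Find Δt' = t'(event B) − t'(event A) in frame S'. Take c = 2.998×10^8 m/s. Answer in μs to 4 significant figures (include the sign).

γ = 1/√(1 − 0.7632²) = 1.54760
Δt' = γ(Δt − vΔx/c²) = 1.54760 × (36.95 μs − 0.7632×4688 m / (2.998×10^8 m/s))
= 1.54760 × (25.0158 μs) = 38.71 μs

Δt' ≈ 38.71 μs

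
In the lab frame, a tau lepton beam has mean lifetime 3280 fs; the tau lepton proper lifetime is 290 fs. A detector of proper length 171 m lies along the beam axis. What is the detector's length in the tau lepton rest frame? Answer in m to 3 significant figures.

L ≈ 15.1 m

Time dilation ⇒ γ = Δt/τ₀ = 3280/290 = 11.310
Length contraction: L = L₀/γ = 171/11.310 = 15.1 m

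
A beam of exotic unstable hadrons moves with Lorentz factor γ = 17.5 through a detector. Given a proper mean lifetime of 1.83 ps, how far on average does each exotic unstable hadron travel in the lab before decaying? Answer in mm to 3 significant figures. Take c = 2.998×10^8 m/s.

β = √(1 − 1/γ²) = √(1 − 1/17.5²) = 0.99837
Dilated lifetime: Δt = γτ₀ = 17.5 × 1.83 ps = 32.025 ps
d = vΔt = 0.99837c × 32.025 ps = 2.9931×10^8 m/s × 3.2025×10^-11 s = 9.59 mm

d ≈ 9.59 mm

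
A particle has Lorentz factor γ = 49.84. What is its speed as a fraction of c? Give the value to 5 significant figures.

β = √(1 − 1/γ²) = √(1 − 1/49.84²) = √(0.9995974) = 0.99980

β ≈ 0.99980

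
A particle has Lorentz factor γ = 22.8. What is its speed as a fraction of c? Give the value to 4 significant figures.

β = √(1 − 1/γ²) = √(1 − 1/22.8²) = √(0.998076) = 0.9990

β ≈ 0.9990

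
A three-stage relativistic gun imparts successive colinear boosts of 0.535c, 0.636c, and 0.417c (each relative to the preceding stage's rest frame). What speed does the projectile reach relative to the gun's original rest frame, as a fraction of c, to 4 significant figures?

u ≈ 0.9460c

Compose boost 2: (0.636 + 0.535)/(1 + 0.636×0.535) = 1.171/1.34026 = 0.873711
Compose boost 3: (0.417 + 0.873711)/(1 + 0.417×0.873711) = 1.29071/1.36434 = 0.9460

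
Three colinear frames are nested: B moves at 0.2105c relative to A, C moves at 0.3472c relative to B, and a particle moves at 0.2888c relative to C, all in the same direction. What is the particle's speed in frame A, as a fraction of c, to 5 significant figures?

u ≈ 0.70300c

Compose boost 2: (0.3472 + 0.2105)/(1 + 0.3472×0.2105) = 0.55770/1.073086 = 0.5197162
Compose boost 3: (0.2888 + 0.5197162)/(1 + 0.2888×0.5197162) = 0.8085162/1.150094 = 0.70300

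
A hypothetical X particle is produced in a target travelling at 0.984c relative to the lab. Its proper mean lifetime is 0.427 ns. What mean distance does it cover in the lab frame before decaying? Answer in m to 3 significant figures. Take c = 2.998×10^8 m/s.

γ = 1/√(1 − 0.984²) = 5.6127
Dilated lifetime: Δt = γτ₀ = 5.6127 × 0.427 ns = 2.3966 ns
d = vΔt = 0.984c × 2.3966 ns = 2.9500×10^8 m/s × 2.3966×10^-9 s = 0.707 m

d ≈ 0.707 m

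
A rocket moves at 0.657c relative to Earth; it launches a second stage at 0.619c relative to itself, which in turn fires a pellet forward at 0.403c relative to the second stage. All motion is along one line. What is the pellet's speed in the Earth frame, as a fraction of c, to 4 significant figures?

u ≈ 0.9594c

Compose boost 2: (0.619 + 0.657)/(1 + 0.619×0.657) = 1.276/1.40668 = 0.907098
Compose boost 3: (0.403 + 0.907098)/(1 + 0.403×0.907098) = 1.31010/1.36556 = 0.9594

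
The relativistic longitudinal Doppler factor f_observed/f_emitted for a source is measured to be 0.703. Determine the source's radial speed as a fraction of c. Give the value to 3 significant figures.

β ≈ 0.339

f_obs/f_src = √((1−β)/(1+β)) = 0.703  ⇒  (1−β)/(1+β) = 0.49421
β = |1 − D²|/(1 + D²) = |1 − 0.49421|/(1 + 0.49421) = 0.339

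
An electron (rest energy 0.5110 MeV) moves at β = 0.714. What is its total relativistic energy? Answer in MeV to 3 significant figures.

E ≈ 0.730 MeV

γ = 1/√(1 − 0.714²) = 1.4283
E = γm₀c² = 1.4283 × 0.5110 MeV = 0.730 MeV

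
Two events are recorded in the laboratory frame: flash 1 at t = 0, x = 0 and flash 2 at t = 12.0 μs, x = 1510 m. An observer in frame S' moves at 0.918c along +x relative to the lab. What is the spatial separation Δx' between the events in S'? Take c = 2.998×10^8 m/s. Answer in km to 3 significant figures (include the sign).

Δx' ≈ -4.52 km

γ = 1/√(1 − 0.918²) = 2.5216
Δx' = γ(Δx − vΔt) = 2.5216 × (1510 m − 0.918×(2.998×10^8 m/s)×12.0×10^-6 s)
= 2.5216 × (-1792.6 m) = -4.52 km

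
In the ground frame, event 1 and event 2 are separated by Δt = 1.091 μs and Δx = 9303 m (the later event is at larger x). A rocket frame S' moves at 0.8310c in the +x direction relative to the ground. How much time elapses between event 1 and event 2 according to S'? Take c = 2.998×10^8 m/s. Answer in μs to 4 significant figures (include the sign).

γ = 1/√(1 − 0.8310²) = 1.79768
Δt' = γ(Δt − vΔx/c²) = 1.79768 × (1.091 μs − 0.8310×9303 m / (2.998×10^8 m/s))
= 1.79768 × (-24.6955 μs) = -44.39 μs

Δt' ≈ -44.39 μs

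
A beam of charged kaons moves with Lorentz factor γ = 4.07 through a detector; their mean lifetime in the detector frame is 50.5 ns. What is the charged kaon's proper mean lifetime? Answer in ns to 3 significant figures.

γ = 4.07 (given)
Proper time: τ₀ = Δt/γ = 50.5/4.07 = 12.4 ns

τ₀ ≈ 12.4 ns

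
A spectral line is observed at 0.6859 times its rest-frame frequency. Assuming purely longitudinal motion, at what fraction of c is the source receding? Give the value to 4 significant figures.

β ≈ 0.3601

f_obs/f_src = √((1−β)/(1+β)) = 0.6859  ⇒  (1−β)/(1+β) = 0.470459
β = |1 − D²|/(1 + D²) = |1 − 0.470459|/(1 + 0.470459) = 0.3601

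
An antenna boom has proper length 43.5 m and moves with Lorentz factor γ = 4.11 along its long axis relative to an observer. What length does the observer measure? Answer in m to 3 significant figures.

γ = 4.11 (given)
Length contraction: L = L₀/γ = 43.5/4.11 = 10.6 m

L ≈ 10.6 m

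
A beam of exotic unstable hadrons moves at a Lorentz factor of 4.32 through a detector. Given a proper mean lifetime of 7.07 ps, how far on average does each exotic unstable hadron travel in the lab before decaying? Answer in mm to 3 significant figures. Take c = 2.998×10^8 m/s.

d ≈ 8.91 mm

β = √(1 − 1/γ²) = √(1 − 1/4.32²) = 0.97284
Dilated lifetime: Δt = γτ₀ = 4.32 × 7.07 ps = 30.542 ps
d = vΔt = 0.97284c × 30.542 ps = 2.9166×10^8 m/s × 3.0542×10^-11 s = 8.91 mm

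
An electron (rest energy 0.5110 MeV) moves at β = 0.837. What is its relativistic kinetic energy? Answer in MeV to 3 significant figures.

γ = 1/√(1 − 0.837²) = 1.8275
K = (γ − 1)m₀c² = (1.8275 − 1) × 0.5110 MeV = 0.82748 × 0.5110 MeV = 0.423 MeV

K ≈ 0.423 MeV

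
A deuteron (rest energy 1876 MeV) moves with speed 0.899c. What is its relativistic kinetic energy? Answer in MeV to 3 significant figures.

γ = 1/√(1 − 0.899²) = 2.2834
K = (γ − 1)m₀c² = (2.2834 − 1) × 1876 MeV = 1.2834 × 1876 MeV = 2410 MeV

K ≈ 2410 MeV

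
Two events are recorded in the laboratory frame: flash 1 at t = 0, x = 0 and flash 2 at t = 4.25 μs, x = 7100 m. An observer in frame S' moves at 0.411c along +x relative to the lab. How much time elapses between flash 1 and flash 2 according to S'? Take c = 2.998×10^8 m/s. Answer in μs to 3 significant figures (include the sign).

Δt' ≈ -6.02 μs

γ = 1/√(1 − 0.411²) = 1.0969
Δt' = γ(Δt − vΔx/c²) = 1.0969 × (4.25 μs − 0.411×7100 m / (2.998×10^8 m/s))
= 1.0969 × (-5.4835 μs) = -6.02 μs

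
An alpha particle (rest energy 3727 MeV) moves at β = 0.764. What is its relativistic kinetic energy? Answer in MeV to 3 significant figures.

K ≈ 2050 MeV

γ = 1/√(1 − 0.764²) = 1.5499
K = (γ − 1)m₀c² = (1.5499 − 1) × 3727 MeV = 0.54987 × 3727 MeV = 2050 MeV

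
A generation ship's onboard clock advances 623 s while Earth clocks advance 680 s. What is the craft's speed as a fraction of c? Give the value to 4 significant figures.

β ≈ 0.4008

γ = Δt/τ₀ = 680/623 = 1.09149
β = √(1 − 1/γ²) = √(1 − 1/1.09149²) = 0.4008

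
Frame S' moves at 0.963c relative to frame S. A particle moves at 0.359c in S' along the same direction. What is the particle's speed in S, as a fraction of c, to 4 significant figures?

u ≈ 0.9824c

Relativistic velocity addition: u = (u' + v)/(1 + u'v/c²)
= (0.359 + 0.963)/(1 + 0.359×0.963) = 1.322/1.34572 = 0.9824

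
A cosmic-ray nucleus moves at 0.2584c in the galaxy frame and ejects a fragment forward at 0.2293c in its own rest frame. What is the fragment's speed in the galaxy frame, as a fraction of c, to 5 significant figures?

u ≈ 0.46042c

Compose boost 2: (0.2293 + 0.2584)/(1 + 0.2293×0.2584) = 0.48770/1.059251 = 0.46042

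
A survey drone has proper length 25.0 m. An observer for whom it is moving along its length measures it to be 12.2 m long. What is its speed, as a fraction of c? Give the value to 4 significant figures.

γ = L₀/L = 25.0/12.2 = 2.04918
β = √(1 − 1/γ²) = 0.8728

β ≈ 0.8728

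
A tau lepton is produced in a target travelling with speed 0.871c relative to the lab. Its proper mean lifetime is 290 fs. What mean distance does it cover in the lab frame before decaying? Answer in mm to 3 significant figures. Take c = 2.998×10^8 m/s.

d ≈ 0.154 mm

γ = 1/√(1 − 0.871²) = 2.0355
Dilated lifetime: Δt = γτ₀ = 2.0355 × 290 fs = 590.29 fs
d = vΔt = 0.871c × 590.29 fs = 2.6113×10^8 m/s × 5.9029×10^-13 s = 0.154 mm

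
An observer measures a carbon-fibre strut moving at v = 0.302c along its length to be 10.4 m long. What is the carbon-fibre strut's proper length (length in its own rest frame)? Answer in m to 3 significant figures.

L₀ ≈ 10.9 m

γ = 1/√(1 − 0.302²) = 1.0490
L₀ = γL = 1.0490 × 10.4 = 10.9 m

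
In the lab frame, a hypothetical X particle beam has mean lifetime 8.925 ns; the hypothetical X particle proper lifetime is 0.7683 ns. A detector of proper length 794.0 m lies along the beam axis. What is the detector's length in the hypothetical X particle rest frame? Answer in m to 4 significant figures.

Time dilation ⇒ γ = Δt/τ₀ = 8.925/0.7683 = 11.6166
Length contraction: L = L₀/γ = 794.0/11.6166 = 68.35 m

L ≈ 68.35 m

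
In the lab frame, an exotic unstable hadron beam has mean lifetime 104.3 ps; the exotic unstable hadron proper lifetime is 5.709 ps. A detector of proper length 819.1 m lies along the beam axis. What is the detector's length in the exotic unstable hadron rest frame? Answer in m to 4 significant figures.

L ≈ 44.83 m

Time dilation ⇒ γ = Δt/τ₀ = 104.3/5.709 = 18.2694
Length contraction: L = L₀/γ = 819.1/18.2694 = 44.83 m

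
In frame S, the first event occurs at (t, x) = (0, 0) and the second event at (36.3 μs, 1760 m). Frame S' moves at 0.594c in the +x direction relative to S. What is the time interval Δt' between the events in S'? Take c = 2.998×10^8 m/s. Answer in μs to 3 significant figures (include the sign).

γ = 1/√(1 − 0.594²) = 1.2431
Δt' = γ(Δt − vΔx/c²) = 1.2431 × (36.3 μs − 0.594×1760 m / (2.998×10^8 m/s))
= 1.2431 × (32.813 μs) = 40.8 μs

Δt' ≈ 40.8 μs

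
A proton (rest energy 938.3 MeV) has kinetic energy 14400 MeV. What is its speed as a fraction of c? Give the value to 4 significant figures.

β ≈ 0.9981

γ = 1 + K/(m₀c²) = 1 + 14400/938.3 = 16.3469
β = √(1 − 1/γ²) = 0.9981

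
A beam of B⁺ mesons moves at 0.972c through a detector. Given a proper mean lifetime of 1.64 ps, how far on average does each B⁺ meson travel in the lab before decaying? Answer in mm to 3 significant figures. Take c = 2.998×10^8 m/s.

γ = 1/√(1 − 0.972²) = 4.2557
Dilated lifetime: Δt = γτ₀ = 4.2557 × 1.64 ps = 6.9793 ps
d = vΔt = 0.972c × 6.9793 ps = 2.9141×10^8 m/s × 6.9793×10^-12 s = 2.03 mm

d ≈ 2.03 mm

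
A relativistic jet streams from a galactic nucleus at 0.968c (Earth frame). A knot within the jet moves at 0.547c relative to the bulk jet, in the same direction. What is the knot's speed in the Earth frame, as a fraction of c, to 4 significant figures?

Relativistic velocity addition: u = (u' + v)/(1 + u'v/c²)
= (0.547 + 0.968)/(1 + 0.547×0.968) = 1.515/1.52950 = 0.9905

u ≈ 0.9905c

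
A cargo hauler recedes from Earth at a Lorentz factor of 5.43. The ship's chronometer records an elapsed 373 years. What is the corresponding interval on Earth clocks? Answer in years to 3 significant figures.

Δt ≈ 2030 years

γ = 5.43 (given)
Time dilation: Δt = γτ₀ = 5.43 × 373 years = 2030 years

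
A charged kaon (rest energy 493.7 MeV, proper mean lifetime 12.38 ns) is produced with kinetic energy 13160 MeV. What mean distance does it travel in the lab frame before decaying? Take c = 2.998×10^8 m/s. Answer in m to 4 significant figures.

d ≈ 102.6 m

γ = 1 + K/(m₀c²) = 1 + 13160/493.7 = 27.6559
β = √(1 − 1/γ²) = 0.999346
Dilated lifetime: γτ₀ = 27.6559 × 12.38 ns = 342.380 ns
d = βc·γτ₀ = 0.999346 × (2.998×10^8 m/s) × 3.42380×10^-7 s = 102.6 m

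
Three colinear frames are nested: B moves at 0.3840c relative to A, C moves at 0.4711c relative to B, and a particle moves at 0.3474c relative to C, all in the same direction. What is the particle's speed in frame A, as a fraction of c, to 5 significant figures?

u ≈ 0.85614c

Compose boost 2: (0.4711 + 0.3840)/(1 + 0.4711×0.3840) = 0.85510/1.180902 = 0.7241073
Compose boost 3: (0.3474 + 0.7241073)/(1 + 0.3474×0.7241073) = 1.071507/1.251555 = 0.85614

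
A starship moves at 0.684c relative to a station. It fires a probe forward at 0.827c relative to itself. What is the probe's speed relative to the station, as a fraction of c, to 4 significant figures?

u ≈ 0.9651c

Relativistic velocity addition: u = (u' + v)/(1 + u'v/c²)
= (0.827 + 0.684)/(1 + 0.827×0.684) = 1.511/1.56567 = 0.9651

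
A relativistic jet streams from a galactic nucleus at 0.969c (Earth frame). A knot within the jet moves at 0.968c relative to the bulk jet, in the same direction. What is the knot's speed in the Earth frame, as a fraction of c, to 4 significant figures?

Relativistic velocity addition: u = (u' + v)/(1 + u'v/c²)
= (0.968 + 0.969)/(1 + 0.968×0.969) = 1.937/1.93799 = 0.9995

u ≈ 0.9995c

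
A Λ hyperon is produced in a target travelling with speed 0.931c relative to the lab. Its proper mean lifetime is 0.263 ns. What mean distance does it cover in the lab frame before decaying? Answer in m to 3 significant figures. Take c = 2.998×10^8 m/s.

γ = 1/√(1 − 0.931²) = 2.7396
Dilated lifetime: Δt = γτ₀ = 2.7396 × 0.263 ns = 0.72051 ns
d = vΔt = 0.931c × 0.72051 ns = 2.7911×10^8 m/s × 7.2051×10^-10 s = 0.201 m

d ≈ 0.201 m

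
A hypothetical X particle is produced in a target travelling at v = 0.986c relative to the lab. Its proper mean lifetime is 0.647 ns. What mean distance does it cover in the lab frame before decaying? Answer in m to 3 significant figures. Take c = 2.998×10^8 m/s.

γ = 1/√(1 − 0.986²) = 5.9972
Dilated lifetime: Δt = γτ₀ = 5.9972 × 0.647 ns = 3.8802 ns
d = vΔt = 0.986c × 3.8802 ns = 2.9560×10^8 m/s × 3.8802×10^-9 s = 1.15 m

d ≈ 1.15 m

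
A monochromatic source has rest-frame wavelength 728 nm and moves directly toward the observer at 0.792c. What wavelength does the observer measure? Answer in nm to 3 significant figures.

λ_obs ≈ 248 nm

Relativistic Doppler: λ_obs = λ_src √((1−β)/(1+β))
= 728 × √(0.20800/1.7920) = 728 × 0.34069 = 248 nm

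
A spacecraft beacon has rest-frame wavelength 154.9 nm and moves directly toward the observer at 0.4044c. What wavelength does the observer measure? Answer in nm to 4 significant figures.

Relativistic Doppler: λ_obs = λ_src √((1−β)/(1+β))
= 154.9 × √(0.595600/1.40440) = 154.9 × 0.651226 = 100.9 nm

λ_obs ≈ 100.9 nm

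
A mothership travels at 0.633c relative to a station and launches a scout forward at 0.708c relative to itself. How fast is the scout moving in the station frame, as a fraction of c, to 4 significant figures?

u ≈ 0.9260c

Compose boost 2: (0.708 + 0.633)/(1 + 0.708×0.633) = 1.341/1.44816 = 0.9260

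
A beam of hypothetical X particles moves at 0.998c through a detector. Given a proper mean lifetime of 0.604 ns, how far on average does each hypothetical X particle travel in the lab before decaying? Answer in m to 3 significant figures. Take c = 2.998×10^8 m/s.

γ = 1/√(1 − 0.998²) = 15.819
Dilated lifetime: Δt = γτ₀ = 15.819 × 0.604 ns = 9.5549 ns
d = vΔt = 0.998c × 9.5549 ns = 2.9920×10^8 m/s × 9.5549×10^-9 s = 2.86 m

d ≈ 2.86 m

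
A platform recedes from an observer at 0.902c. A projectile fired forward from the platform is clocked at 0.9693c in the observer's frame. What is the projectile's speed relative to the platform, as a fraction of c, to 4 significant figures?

Inverse velocity addition: u' = (u − v)/(1 − uv/c²)
= (0.9693 − 0.902)/(1 − 0.9693×0.902) = 0.06730/0.125691 = 0.5354

u' ≈ 0.5354c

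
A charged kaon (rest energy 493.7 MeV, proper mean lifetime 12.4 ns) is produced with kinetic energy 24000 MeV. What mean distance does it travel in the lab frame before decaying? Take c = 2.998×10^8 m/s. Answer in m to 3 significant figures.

γ = 1 + K/(m₀c²) = 1 + 24000/493.7 = 49.613
β = √(1 − 1/γ²) = 0.99980
Dilated lifetime: γτ₀ = 49.613 × 12.4 ns = 615.20 ns
d = βc·γτ₀ = 0.99980 × (2.998×10^8 m/s) × 6.1520×10^-7 s = 184 m

d ≈ 184 m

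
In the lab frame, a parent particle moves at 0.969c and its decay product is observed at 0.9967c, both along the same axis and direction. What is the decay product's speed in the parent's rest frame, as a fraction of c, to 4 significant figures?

u' ≈ 0.8100c

Inverse velocity addition: u' = (u − v)/(1 − uv/c²)
= (0.9967 − 0.969)/(1 − 0.9967×0.969) = 0.02770/0.0341977 = 0.8100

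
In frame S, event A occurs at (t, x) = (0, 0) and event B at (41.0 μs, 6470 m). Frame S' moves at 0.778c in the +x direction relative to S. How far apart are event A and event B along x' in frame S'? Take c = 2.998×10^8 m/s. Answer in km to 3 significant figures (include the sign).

γ = 1/√(1 − 0.778²) = 1.5917
Δx' = γ(Δx − vΔt) = 1.5917 × (6470 m − 0.778×(2.998×10^8 m/s)×41.0×10^-6 s)
= 1.5917 × (-3093.0 m) = -4.92 km

Δx' ≈ -4.92 km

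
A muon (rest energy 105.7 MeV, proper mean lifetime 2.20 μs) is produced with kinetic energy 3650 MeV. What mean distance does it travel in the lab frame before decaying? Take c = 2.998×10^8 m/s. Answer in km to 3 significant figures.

d ≈ 23.4 km

γ = 1 + K/(m₀c²) = 1 + 3650/105.7 = 35.532
β = √(1 − 1/γ²) = 0.99960
Dilated lifetime: γτ₀ = 35.532 × 2.20 μs = 78.170 μs
d = βc·γτ₀ = 0.99960 × (2.998×10^8 m/s) × 7.8170×10^-5 s = 23.4 km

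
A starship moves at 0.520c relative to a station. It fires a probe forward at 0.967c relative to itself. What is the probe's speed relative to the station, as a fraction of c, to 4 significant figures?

Relativistic velocity addition: u = (u' + v)/(1 + u'v/c²)
= (0.967 + 0.520)/(1 + 0.967×0.520) = 1.487/1.50284 = 0.9895

u ≈ 0.9895c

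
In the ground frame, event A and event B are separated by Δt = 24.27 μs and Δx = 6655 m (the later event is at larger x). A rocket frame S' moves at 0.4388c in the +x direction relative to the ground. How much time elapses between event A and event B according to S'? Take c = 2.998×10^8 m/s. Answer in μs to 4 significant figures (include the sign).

Δt' ≈ 16.17 μs

γ = 1/√(1 − 0.4388²) = 1.11286
Δt' = γ(Δt − vΔx/c²) = 1.11286 × (24.27 μs − 0.4388×6655 m / (2.998×10^8 m/s))
= 1.11286 × (14.5295 μs) = 16.17 μs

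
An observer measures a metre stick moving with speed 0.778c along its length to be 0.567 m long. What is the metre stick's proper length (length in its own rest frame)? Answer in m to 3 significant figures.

L₀ ≈ 0.902 m

γ = 1/√(1 − 0.778²) = 1.5917
L₀ = γL = 1.5917 × 0.567 = 0.902 m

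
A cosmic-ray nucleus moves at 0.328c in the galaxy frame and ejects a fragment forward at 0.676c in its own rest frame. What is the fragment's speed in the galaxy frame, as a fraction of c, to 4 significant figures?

u ≈ 0.8218c

Compose boost 2: (0.676 + 0.328)/(1 + 0.676×0.328) = 1.004/1.22173 = 0.8218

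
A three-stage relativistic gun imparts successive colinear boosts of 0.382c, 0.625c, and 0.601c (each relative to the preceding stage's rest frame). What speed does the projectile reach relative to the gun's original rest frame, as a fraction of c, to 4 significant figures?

Compose boost 2: (0.625 + 0.382)/(1 + 0.625×0.382) = 1.007/1.23875 = 0.812916
Compose boost 3: (0.601 + 0.812916)/(1 + 0.601×0.812916) = 1.41392/1.48856 = 0.9499

u ≈ 0.9499c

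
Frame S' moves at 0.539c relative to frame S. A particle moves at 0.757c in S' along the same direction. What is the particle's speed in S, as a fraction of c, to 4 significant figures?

Relativistic velocity addition: u = (u' + v)/(1 + u'v/c²)
= (0.757 + 0.539)/(1 + 0.757×0.539) = 1.296/1.40802 = 0.9204

u ≈ 0.9204c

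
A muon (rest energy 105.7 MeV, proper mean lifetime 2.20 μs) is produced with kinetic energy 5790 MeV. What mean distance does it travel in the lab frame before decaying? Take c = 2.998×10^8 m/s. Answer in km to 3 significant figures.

d ≈ 36.8 km

γ = 1 + K/(m₀c²) = 1 + 5790/105.7 = 55.778
β = √(1 − 1/γ²) = 0.99984
Dilated lifetime: γτ₀ = 55.778 × 2.20 μs = 122.71 μs
d = βc·γτ₀ = 0.99984 × (2.998×10^8 m/s) × 0.00012271 s = 36.8 km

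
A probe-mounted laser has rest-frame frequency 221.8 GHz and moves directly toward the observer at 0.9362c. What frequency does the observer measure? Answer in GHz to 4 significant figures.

f_obs ≈ 1222 GHz

Relativistic Doppler: f_obs = f_src √((1+β)/(1−β))
= 221.8 × √(1.93620/0.0638000) = 221.8 × 5.50890 = 1222 GHz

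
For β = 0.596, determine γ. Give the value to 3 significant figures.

γ ≈ 1.25

γ = 1/√(1 − β²) = 1/√(1 − 0.596²) = 1/√(0.64478) = 1.25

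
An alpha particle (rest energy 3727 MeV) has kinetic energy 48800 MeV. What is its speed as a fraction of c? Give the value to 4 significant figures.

β ≈ 0.9975

γ = 1 + K/(m₀c²) = 1 + 48800/3727 = 14.0936
β = √(1 − 1/γ²) = 0.9975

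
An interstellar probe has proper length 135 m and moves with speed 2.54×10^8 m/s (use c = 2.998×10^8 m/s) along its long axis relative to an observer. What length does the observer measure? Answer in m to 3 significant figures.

β = v/c = 2.54×10^8 / 2.998×10^8 = 0.84723
γ = 1/√(1 − 0.84723²) = 1.8824
Length contraction: L = L₀/γ = 135/1.8824 = 71.7 m

L ≈ 71.7 m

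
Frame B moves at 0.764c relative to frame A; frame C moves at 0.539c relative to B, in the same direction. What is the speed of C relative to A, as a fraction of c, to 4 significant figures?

u ≈ 0.9229c

Compose boost 2: (0.539 + 0.764)/(1 + 0.539×0.764) = 1.303/1.41180 = 0.9229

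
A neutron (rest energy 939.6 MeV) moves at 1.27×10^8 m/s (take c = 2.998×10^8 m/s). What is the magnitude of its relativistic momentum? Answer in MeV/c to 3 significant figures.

p ≈ 439 MeV/c

β = v/c = 1.27×10^8 / 2.998×10^8 = 0.42362
γ = 1/√(1 − 0.42362²) = 1.1039
p = γβm₀c = 1.1039 × 0.42362 × 939.6 MeV/c = 439 MeV/c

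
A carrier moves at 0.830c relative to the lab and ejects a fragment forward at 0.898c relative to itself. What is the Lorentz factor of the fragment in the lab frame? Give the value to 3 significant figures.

u_lab = (0.898 + 0.830)/(1 + 0.898×0.830) = 1.728/1.74534 = 0.990065
γ = 1/√(1 − 0.990065²) = 7.11

γ ≈ 7.11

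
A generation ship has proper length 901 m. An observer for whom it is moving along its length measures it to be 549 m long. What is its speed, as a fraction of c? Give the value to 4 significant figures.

β ≈ 0.7929

γ = L₀/L = 901/549 = 1.64117
β = √(1 − 1/γ²) = 0.7929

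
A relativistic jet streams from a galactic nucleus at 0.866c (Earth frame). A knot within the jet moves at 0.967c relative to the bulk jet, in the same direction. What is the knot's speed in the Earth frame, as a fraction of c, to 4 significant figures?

Relativistic velocity addition: u = (u' + v)/(1 + u'v/c²)
= (0.967 + 0.866)/(1 + 0.967×0.866) = 1.833/1.83742 = 0.9976

u ≈ 0.9976c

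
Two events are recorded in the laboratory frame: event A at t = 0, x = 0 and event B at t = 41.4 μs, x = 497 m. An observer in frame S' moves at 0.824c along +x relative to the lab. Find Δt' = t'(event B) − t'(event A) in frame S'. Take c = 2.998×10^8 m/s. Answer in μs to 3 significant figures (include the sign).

Δt' ≈ 70.7 μs

γ = 1/√(1 − 0.824²) = 1.7649
Δt' = γ(Δt − vΔx/c²) = 1.7649 × (41.4 μs − 0.824×497 m / (2.998×10^8 m/s))
= 1.7649 × (40.034 μs) = 70.7 μs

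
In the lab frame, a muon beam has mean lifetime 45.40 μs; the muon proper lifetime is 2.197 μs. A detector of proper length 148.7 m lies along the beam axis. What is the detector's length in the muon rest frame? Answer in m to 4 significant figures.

L ≈ 7.196 m

Time dilation ⇒ γ = Δt/τ₀ = 45.40/2.197 = 20.6645
Length contraction: L = L₀/γ = 148.7/20.6645 = 7.196 m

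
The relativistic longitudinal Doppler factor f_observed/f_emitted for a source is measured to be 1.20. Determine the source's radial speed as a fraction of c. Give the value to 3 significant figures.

β ≈ 0.180

f_obs/f_src = √((1+β)/(1−β)) = 1.20  ⇒  (1+β)/(1−β) = 1.4400
β = |1 − D²|/(1 + D²) = |1 − 1.4400|/(1 + 1.4400) = 0.180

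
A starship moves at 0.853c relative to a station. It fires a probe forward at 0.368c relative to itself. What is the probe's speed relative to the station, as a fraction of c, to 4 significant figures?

u ≈ 0.9293c

Relativistic velocity addition: u = (u' + v)/(1 + u'v/c²)
= (0.368 + 0.853)/(1 + 0.368×0.853) = 1.221/1.31390 = 0.9293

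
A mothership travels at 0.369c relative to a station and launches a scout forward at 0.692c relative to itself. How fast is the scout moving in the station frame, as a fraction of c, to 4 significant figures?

Compose boost 2: (0.692 + 0.369)/(1 + 0.692×0.369) = 1.061/1.25535 = 0.8452

u ≈ 0.8452c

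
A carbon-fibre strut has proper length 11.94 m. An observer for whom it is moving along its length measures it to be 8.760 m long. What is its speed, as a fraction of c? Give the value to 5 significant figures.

γ = L₀/L = 11.94/8.760 = 1.363014
β = √(1 − 1/γ²) = 0.67951

β ≈ 0.67951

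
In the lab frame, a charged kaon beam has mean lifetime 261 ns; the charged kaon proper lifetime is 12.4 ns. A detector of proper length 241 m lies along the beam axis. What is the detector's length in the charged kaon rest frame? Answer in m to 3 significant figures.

L ≈ 11.4 m

Time dilation ⇒ γ = Δt/τ₀ = 261/12.4 = 21.048
Length contraction: L = L₀/γ = 241/21.048 = 11.4 m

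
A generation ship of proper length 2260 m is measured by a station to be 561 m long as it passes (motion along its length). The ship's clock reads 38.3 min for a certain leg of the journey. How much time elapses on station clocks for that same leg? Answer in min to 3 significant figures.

Δt ≈ 154 min

Length contraction ⇒ γ = L₀/L = 2260/561 = 4.0285
Time dilation: Δt = γτ₀ = 4.0285 × 38.3 min = 154 min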